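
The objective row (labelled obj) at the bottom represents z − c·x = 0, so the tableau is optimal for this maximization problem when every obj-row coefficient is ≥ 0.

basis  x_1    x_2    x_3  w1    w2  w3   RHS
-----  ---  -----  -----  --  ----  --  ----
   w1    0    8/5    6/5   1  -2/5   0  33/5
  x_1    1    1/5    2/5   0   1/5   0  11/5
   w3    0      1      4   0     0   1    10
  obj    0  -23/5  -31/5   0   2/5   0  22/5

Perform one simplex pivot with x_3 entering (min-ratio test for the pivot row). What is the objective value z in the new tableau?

Ratio test on column x_3 — row 1: (33/5)/(6/5) = 11/2; row 2: (11/5)/(2/5) = 11/2; row 3: 10/4 = 5/2. Minimum is 5/2 at row 3 (w3 leaves); pivot element 4.
Pivot on row 3; the obj-row RHS becomes 22/5 − (-31/5)·(5/2) = 199/10.

199/10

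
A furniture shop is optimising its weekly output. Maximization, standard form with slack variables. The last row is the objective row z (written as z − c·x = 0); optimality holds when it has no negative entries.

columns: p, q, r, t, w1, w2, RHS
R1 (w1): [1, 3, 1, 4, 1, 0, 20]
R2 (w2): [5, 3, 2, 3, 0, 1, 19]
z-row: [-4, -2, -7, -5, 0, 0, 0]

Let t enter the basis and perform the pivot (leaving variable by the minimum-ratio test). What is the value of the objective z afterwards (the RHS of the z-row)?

Ratio test on column t — row 1: 20/4 = 5; row 2: 19/3 = 19/3. Minimum is 5 at row 1 (w1 leaves); pivot element 4.
Pivot on row 1; the z-row RHS becomes 0 − (-5)·5 = 25.

25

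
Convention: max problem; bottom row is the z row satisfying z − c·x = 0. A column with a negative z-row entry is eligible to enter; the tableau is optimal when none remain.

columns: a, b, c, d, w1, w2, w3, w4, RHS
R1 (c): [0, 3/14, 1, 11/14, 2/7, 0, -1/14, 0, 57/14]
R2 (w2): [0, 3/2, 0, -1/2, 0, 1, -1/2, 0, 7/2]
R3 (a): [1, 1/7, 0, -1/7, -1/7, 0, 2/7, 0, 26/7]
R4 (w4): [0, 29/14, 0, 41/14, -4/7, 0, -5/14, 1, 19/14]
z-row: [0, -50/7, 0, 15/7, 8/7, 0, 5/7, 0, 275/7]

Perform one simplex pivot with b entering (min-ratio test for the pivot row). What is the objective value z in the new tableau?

1275/29

Ratio test on column b — row 1: (57/14)/(3/14) = 19; row 2: (7/2)/(3/2) = 7/3; row 3: (26/7)/(1/7) = 26; row 4: (19/14)/(29/14) = 19/29. Minimum is 19/29 at row 4 (w4 leaves); pivot element 29/14.
Pivot on row 4; the z-row RHS becomes 275/7 − (-50/7)·(19/29) = 1275/29.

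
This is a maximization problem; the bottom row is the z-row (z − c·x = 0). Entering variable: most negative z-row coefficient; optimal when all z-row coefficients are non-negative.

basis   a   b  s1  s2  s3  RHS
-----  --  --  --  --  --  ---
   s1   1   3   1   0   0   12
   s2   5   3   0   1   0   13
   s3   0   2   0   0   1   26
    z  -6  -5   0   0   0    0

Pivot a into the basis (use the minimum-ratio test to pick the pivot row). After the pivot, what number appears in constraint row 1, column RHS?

Ratio test on column a — row 1: 12/1 = 12; row 2: 13/5 = 13/5; row 3: entry 0 ≤ 0. Minimum is 13/5 at row 2 (s2 leaves); pivot element 5.
Divide row 2 by 5; eliminate column a from the other rows.
Row 1 update in column RHS: 12 − 1·(13/5) = 47/5.

47/5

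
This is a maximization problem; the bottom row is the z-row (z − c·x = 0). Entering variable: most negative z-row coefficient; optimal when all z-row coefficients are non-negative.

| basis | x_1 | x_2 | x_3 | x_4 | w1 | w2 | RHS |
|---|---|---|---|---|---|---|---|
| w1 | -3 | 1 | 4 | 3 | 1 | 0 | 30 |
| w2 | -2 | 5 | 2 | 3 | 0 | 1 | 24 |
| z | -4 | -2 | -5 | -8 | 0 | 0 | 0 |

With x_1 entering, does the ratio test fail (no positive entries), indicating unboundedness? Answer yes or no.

yes

Every constraint-row entry in column x_1 is ≤ 0, so increasing x_1 is unbounded.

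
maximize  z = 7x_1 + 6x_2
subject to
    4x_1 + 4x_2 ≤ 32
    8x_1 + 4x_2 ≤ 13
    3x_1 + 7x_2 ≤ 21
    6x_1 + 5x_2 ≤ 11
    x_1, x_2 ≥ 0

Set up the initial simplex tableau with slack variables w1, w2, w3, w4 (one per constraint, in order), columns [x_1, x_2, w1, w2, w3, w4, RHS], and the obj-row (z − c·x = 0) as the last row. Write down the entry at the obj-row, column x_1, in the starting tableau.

The obj-row carries the negated objective coefficients: the x_1 entry is -7.

-7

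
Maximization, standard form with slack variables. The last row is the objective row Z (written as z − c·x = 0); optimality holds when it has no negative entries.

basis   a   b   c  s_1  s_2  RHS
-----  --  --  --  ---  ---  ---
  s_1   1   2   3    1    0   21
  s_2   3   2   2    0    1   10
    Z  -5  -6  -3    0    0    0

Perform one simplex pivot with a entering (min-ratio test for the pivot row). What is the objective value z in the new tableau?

50/3

Ratio test on column a — row 1: 21/1 = 21; row 2: 10/3 = 10/3. Minimum is 10/3 at row 2 (s_2 leaves); pivot element 3.
Pivot on row 2; the Z-row RHS becomes 0 − (-5)·(10/3) = 50/3.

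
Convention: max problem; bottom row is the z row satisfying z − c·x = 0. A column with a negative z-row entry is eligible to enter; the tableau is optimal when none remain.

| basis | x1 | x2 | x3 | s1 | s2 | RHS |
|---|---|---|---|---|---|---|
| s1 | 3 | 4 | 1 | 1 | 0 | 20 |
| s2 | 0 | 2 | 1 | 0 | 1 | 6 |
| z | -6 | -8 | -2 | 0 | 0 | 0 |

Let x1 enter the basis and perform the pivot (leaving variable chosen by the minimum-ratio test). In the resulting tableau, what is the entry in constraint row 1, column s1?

1/3

Ratio test on column x1 — row 1: 20/3 = 20/3; row 2: entry 0 ≤ 0. Minimum is 20/3 at row 1 (s1 leaves); pivot element 3.
Divide row 1 by 3; eliminate column x1 from the other rows.
In the new row 1, the s1 entry is the old entry divided by the pivot: 1/3 = 1/3.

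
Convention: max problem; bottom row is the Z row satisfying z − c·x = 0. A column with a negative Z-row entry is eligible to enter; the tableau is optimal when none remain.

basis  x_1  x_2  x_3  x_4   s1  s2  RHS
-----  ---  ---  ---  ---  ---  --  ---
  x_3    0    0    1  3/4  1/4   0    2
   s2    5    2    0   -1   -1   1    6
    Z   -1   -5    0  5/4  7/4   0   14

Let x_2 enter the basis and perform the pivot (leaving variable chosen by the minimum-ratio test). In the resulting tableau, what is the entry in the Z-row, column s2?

5/2

Ratio test on column x_2 — row 1: entry 0 ≤ 0; row 2: 6/2 = 3. Minimum is 3 at row 2 (s2 leaves); pivot element 2.
Divide row 2 by 2; eliminate column x_2 from the other rows.
Z-row update in column s2: 0 − (-5)·(1/2) = 5/2.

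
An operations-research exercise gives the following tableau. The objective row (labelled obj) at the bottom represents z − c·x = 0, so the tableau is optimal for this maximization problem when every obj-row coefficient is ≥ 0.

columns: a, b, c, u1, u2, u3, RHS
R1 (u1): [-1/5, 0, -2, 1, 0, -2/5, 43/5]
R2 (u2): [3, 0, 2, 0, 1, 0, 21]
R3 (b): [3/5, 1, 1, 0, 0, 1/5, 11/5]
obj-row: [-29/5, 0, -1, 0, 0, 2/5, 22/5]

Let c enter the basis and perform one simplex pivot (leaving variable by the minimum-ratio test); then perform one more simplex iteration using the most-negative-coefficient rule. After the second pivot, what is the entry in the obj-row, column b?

29/3

Ratio test on column c — row 1: entry -2 ≤ 0; row 2: 21/2 = 21/2; row 3: (11/5)/1 = 11/5. Minimum is 11/5 at row 3 (b leaves); pivot element 1.
Divide row 3 by 1; eliminate column c from the other rows.
Second iteration: most negative obj-row entry is -26/5 in column a, so a enters.
Ratio test on column a — row 1: 13/1 = 13; row 2: (83/5)/(9/5) = 83/9; row 3: (11/5)/(3/5) = 11/3. Minimum is 11/3 at row 3 (c leaves); pivot element 3/5.
Divide row 3 by 3/5; eliminate column a from the other rows.
After both pivots, the entry at the obj-row, column b is 29/3.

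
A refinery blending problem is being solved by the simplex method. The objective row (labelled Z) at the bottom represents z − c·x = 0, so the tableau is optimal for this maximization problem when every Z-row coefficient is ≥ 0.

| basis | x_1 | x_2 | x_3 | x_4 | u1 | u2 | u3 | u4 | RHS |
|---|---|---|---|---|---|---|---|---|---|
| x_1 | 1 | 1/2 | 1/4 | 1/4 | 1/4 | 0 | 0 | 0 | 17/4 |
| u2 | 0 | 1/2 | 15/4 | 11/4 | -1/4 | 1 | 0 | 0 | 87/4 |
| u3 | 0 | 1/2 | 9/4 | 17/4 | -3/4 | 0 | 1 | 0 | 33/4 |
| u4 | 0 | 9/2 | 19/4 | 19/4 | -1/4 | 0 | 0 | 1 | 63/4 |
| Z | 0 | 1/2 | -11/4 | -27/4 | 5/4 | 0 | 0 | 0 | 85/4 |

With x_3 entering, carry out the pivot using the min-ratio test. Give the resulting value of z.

577/19

Ratio test on column x_3 — row 1: (17/4)/(1/4) = 17; row 2: (87/4)/(15/4) = 29/5; row 3: (33/4)/(9/4) = 11/3; row 4: (63/4)/(19/4) = 63/19. Minimum is 63/19 at row 4 (u4 leaves); pivot element 19/4.
Pivot on row 4; the Z-row RHS becomes 85/4 − (-11/4)·(63/19) = 577/19.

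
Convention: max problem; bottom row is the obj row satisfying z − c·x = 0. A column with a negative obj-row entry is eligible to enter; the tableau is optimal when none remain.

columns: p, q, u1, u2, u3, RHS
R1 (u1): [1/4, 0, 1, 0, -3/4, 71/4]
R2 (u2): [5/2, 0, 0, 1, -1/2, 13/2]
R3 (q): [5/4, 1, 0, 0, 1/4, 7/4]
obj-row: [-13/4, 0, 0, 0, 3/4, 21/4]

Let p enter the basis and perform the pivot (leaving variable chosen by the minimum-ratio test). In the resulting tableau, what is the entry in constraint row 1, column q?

-1/5

Ratio test on column p — row 1: (71/4)/(1/4) = 71; row 2: (13/2)/(5/2) = 13/5; row 3: (7/4)/(5/4) = 7/5. Minimum is 7/5 at row 3 (q leaves); pivot element 5/4.
Divide row 3 by 5/4; eliminate column p from the other rows.
Row 1 update in column q: 0 − (1/4)·(4/5) = -1/5.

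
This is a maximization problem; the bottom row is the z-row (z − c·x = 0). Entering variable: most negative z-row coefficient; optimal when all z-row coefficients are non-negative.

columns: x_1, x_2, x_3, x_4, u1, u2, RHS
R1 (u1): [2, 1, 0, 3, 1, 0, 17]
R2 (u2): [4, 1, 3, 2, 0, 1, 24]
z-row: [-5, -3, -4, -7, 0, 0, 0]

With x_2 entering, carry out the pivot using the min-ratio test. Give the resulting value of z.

Ratio test on column x_2 — row 1: 17/1 = 17; row 2: 24/1 = 24. Minimum is 17 at row 1 (u1 leaves); pivot element 1.
Pivot on row 1; the z-row RHS becomes 0 − (-3)·17 = 51.

51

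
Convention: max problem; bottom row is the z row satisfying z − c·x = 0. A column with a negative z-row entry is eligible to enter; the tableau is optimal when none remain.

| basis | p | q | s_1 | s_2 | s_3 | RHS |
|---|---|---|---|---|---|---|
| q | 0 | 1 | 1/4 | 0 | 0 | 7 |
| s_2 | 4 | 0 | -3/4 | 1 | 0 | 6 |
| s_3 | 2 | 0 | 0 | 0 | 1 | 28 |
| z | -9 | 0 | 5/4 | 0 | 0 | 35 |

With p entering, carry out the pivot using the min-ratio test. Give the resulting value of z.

Ratio test on column p — row 1: entry 0 ≤ 0; row 2: 6/4 = 3/2; row 3: 28/2 = 14. Minimum is 3/2 at row 2 (s_2 leaves); pivot element 4.
Pivot on row 2; the z-row RHS becomes 35 − (-9)·(3/2) = 97/2.

97/2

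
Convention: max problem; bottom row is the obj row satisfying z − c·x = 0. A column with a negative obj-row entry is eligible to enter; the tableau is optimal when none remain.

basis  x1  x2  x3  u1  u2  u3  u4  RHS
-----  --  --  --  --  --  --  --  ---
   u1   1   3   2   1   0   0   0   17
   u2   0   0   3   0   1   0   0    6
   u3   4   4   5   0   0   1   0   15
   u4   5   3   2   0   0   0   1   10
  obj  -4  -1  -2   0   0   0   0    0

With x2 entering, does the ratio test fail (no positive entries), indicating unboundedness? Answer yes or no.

no

Column x2 has positive entries in row(s) 1, 3, 4, so the ratio test bounds it — not unbounded.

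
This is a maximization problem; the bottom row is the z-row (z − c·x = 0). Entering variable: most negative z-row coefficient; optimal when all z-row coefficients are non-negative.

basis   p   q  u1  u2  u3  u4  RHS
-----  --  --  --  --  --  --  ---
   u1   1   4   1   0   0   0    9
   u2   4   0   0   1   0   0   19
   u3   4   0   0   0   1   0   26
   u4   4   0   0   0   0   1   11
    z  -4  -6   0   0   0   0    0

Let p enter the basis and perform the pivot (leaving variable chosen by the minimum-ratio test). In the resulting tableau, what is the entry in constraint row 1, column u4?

Ratio test on column p — row 1: 9/1 = 9; row 2: 19/4 = 19/4; row 3: 26/4 = 13/2; row 4: 11/4 = 11/4. Minimum is 11/4 at row 4 (u4 leaves); pivot element 4.
Divide row 4 by 4; eliminate column p from the other rows.
Row 1 update in column u4: 0 − 1·(1/4) = -1/4.

-1/4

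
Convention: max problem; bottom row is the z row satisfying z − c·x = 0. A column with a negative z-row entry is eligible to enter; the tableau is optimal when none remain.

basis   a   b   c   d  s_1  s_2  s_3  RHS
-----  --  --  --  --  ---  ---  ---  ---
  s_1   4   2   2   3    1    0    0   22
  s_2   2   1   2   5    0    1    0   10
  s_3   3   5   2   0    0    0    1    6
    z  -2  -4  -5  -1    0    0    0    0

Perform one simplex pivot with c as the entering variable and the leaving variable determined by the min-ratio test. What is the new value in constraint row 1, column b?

-3

Ratio test on column c — row 1: 22/2 = 11; row 2: 10/2 = 5; row 3: 6/2 = 3. Minimum is 3 at row 3 (s_3 leaves); pivot element 2.
Divide row 3 by 2; eliminate column c from the other rows.
Row 1 update in column b: 2 − 2·(5/2) = -3.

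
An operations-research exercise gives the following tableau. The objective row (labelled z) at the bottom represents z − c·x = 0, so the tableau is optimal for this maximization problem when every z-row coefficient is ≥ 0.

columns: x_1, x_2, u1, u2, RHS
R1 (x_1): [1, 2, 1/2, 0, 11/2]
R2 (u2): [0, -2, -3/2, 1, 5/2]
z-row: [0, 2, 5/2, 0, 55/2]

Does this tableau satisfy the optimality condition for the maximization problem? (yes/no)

yes

Every z-row coefficient is ≥ 0, so the tableau is optimal.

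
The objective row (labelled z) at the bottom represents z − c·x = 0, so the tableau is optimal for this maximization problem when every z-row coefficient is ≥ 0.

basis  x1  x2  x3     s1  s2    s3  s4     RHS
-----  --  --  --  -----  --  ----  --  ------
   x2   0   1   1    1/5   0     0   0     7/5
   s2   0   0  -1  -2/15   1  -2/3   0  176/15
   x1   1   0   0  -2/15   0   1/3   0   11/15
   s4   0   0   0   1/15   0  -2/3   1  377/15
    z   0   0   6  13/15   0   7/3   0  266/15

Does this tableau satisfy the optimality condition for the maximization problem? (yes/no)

yes

Every z-row coefficient is ≥ 0, so the tableau is optimal.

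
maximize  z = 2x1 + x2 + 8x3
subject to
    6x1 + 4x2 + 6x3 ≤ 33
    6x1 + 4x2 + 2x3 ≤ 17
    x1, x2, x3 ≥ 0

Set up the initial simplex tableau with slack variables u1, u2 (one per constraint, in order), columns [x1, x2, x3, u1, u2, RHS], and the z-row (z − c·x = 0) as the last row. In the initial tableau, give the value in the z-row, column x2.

-1

The z-row carries the negated objective coefficients: the x2 entry is -1.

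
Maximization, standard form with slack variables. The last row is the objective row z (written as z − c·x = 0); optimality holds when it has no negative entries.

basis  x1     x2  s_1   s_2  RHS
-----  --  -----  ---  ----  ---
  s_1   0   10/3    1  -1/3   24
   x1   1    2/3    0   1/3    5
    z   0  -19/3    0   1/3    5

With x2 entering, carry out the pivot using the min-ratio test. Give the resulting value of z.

253/5

Ratio test on column x2 — row 1: 24/(10/3) = 36/5; row 2: 5/(2/3) = 15/2. Minimum is 36/5 at row 1 (s_1 leaves); pivot element 10/3.
Pivot on row 1; the z-row RHS becomes 5 − (-19/3)·(36/5) = 253/5.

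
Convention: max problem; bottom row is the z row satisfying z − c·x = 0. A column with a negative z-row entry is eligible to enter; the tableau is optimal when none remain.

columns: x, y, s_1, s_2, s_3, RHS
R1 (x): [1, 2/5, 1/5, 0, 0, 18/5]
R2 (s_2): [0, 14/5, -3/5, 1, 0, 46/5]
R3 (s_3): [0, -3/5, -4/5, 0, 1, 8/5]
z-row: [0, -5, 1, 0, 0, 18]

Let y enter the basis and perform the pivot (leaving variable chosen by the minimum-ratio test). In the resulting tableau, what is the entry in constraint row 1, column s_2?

-1/7

Ratio test on column y — row 1: (18/5)/(2/5) = 9; row 2: (46/5)/(14/5) = 23/7; row 3: entry -3/5 ≤ 0. Minimum is 23/7 at row 2 (s_2 leaves); pivot element 14/5.
Divide row 2 by 14/5; eliminate column y from the other rows.
Row 1 update in column s_2: 0 − (2/5)·(5/14) = -1/7.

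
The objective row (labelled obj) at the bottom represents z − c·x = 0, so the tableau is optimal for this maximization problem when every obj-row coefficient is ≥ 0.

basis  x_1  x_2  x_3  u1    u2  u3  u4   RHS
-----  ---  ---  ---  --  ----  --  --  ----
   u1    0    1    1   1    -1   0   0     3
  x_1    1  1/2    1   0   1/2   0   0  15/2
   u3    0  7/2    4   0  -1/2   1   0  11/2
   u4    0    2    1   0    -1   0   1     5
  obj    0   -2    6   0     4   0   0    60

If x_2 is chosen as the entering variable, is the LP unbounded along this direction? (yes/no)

Column x_2 has positive entries in row(s) 1, 2, 3, 4, so the ratio test bounds it — not unbounded.

no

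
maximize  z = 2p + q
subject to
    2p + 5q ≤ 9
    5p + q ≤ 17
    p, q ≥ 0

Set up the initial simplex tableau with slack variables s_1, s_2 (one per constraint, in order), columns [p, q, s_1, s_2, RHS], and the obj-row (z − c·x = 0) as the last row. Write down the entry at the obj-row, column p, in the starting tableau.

The obj-row carries the negated objective coefficients: the p entry is -2.

-2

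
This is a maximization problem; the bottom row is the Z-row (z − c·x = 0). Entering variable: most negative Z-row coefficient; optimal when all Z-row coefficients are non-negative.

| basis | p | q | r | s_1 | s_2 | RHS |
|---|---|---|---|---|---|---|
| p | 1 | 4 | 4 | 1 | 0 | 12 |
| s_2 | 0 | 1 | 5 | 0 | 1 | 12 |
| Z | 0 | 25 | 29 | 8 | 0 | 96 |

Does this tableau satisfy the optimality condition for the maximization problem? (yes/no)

Every Z-row coefficient is ≥ 0, so the tableau is optimal.

yes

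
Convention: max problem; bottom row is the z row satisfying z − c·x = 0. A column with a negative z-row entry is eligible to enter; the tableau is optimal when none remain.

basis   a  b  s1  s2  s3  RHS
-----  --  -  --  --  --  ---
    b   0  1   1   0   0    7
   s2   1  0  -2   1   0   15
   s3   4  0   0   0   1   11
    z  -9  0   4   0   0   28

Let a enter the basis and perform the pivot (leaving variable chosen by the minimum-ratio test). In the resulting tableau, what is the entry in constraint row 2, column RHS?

49/4

Ratio test on column a — row 1: entry 0 ≤ 0; row 2: 15/1 = 15; row 3: 11/4 = 11/4. Minimum is 11/4 at row 3 (s3 leaves); pivot element 4.
Divide row 3 by 4; eliminate column a from the other rows.
Row 2 update in column RHS: 15 − 1·(11/4) = 49/4.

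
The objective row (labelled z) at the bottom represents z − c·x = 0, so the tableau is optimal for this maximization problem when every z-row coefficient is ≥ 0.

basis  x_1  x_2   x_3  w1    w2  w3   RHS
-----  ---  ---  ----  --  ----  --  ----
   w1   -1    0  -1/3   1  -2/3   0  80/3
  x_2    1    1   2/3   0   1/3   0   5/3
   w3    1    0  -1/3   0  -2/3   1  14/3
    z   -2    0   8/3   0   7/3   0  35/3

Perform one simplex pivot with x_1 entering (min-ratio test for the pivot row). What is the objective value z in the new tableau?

15

Ratio test on column x_1 — row 1: entry -1 ≤ 0; row 2: (5/3)/1 = 5/3; row 3: (14/3)/1 = 14/3. Minimum is 5/3 at row 2 (x_2 leaves); pivot element 1.
Pivot on row 2; the z-row RHS becomes 35/3 − (-2)·(5/3) = 15.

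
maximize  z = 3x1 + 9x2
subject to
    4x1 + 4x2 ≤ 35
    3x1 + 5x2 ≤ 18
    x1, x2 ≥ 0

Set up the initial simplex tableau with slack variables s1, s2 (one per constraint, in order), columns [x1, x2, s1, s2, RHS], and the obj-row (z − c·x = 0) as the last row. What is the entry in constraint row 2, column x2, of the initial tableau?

5

Constraint 2 has coefficient 5 on x2.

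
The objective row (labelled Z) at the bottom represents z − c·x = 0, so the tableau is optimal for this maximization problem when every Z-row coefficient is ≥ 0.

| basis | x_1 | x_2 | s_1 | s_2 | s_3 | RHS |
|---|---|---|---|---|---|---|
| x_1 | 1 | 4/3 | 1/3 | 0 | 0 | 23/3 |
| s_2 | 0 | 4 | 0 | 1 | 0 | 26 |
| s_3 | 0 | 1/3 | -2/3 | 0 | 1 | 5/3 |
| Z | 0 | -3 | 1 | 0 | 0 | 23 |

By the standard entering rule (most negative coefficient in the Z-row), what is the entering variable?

x_2

Negative Z-row entries: x_2: -3.
The most negative is -3 in column x_2, so x_2 enters.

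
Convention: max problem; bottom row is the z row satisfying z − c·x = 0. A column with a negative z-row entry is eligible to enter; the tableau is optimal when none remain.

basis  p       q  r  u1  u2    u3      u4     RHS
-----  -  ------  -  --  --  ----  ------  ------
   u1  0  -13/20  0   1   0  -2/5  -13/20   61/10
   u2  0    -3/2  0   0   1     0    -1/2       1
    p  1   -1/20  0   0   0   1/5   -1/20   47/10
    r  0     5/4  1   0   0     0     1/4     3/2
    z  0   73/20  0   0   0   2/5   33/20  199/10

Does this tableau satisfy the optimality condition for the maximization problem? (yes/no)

yes

Every z-row coefficient is ≥ 0, so the tableau is optimal.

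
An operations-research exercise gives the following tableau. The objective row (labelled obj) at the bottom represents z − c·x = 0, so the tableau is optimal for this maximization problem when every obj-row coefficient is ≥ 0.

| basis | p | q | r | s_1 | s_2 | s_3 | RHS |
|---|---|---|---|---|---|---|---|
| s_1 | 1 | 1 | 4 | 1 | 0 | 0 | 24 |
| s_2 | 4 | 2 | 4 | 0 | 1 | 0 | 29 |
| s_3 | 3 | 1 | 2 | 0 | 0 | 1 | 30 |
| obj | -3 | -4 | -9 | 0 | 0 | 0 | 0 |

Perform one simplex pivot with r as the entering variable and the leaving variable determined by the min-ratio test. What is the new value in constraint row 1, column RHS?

Ratio test on column r — row 1: 24/4 = 6; row 2: 29/4 = 29/4; row 3: 30/2 = 15. Minimum is 6 at row 1 (s_1 leaves); pivot element 4.
Divide row 1 by 4; eliminate column r from the other rows.
In the new row 1, the RHS entry is the old entry divided by the pivot: 24/4 = 6.

6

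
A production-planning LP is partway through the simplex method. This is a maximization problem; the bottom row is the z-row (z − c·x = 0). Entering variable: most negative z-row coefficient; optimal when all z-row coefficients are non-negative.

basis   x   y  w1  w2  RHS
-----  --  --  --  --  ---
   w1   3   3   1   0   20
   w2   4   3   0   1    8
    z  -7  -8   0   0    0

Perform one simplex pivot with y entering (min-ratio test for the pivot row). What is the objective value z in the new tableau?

Ratio test on column y — row 1: 20/3 = 20/3; row 2: 8/3 = 8/3. Minimum is 8/3 at row 2 (w2 leaves); pivot element 3.
Pivot on row 2; the z-row RHS becomes 0 − (-8)·(8/3) = 64/3.

64/3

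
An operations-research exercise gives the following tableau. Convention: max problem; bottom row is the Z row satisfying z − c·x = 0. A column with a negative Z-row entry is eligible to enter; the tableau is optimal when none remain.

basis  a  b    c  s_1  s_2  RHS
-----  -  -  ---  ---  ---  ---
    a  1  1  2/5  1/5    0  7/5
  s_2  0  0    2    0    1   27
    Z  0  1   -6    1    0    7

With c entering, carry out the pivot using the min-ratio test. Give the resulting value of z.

28

Ratio test on column c — row 1: (7/5)/(2/5) = 7/2; row 2: 27/2 = 27/2. Minimum is 7/2 at row 1 (a leaves); pivot element 2/5.
Pivot on row 1; the Z-row RHS becomes 7 − (-6)·(7/2) = 28.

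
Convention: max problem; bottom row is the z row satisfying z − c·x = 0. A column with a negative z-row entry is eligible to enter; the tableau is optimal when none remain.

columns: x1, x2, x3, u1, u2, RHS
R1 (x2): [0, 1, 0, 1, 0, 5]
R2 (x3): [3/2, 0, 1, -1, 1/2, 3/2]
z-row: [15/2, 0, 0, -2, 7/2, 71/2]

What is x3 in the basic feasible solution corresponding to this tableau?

x3 is basic (row 2); its value is the RHS of that row, 3/2.

3/2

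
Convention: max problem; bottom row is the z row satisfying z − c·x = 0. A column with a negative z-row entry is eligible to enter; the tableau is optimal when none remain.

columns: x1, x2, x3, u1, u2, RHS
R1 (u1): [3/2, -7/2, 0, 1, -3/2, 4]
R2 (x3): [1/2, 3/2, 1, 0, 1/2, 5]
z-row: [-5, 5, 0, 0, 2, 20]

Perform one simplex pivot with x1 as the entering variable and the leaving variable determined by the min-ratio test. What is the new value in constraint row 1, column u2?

Ratio test on column x1 — row 1: 4/(3/2) = 8/3; row 2: 5/(1/2) = 10. Minimum is 8/3 at row 1 (u1 leaves); pivot element 3/2.
Divide row 1 by 3/2; eliminate column x1 from the other rows.
In the new row 1, the u2 entry is the old entry divided by the pivot: (-3/2)/(3/2) = -1.

-1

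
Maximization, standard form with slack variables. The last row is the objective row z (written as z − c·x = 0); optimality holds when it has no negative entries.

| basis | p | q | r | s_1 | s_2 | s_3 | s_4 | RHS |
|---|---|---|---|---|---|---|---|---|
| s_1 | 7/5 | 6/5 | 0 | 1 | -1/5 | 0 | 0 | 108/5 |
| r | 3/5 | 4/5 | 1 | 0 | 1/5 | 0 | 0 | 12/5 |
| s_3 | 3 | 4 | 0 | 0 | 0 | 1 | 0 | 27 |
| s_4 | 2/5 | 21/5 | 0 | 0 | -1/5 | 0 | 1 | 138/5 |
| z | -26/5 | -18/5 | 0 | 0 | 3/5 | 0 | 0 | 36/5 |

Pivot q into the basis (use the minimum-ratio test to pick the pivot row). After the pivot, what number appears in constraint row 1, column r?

Ratio test on column q — row 1: (108/5)/(6/5) = 18; row 2: (12/5)/(4/5) = 3; row 3: 27/4 = 27/4; row 4: (138/5)/(21/5) = 46/7. Minimum is 3 at row 2 (r leaves); pivot element 4/5.
Divide row 2 by 4/5; eliminate column q from the other rows.
Row 1 update in column r: 0 − (6/5)·(5/4) = -3/2.

-3/2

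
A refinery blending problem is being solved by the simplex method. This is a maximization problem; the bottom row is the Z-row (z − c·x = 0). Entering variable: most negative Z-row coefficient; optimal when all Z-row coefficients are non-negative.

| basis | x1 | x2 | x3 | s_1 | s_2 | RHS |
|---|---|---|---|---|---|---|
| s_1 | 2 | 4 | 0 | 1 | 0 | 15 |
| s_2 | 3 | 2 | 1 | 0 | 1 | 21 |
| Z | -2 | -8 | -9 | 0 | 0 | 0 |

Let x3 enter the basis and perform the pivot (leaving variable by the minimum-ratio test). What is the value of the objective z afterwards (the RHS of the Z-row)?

Ratio test on column x3 — row 1: entry 0 ≤ 0; row 2: 21/1 = 21. Minimum is 21 at row 2 (s_2 leaves); pivot element 1.
Pivot on row 2; the Z-row RHS becomes 0 − (-9)·21 = 189.

189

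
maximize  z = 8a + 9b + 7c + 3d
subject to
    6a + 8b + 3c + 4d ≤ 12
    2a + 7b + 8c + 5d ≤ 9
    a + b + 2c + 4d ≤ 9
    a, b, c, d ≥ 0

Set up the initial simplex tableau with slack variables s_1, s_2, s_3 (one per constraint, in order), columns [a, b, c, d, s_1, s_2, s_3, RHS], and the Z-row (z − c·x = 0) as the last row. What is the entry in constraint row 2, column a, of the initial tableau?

2

Constraint 2 has coefficient 2 on a.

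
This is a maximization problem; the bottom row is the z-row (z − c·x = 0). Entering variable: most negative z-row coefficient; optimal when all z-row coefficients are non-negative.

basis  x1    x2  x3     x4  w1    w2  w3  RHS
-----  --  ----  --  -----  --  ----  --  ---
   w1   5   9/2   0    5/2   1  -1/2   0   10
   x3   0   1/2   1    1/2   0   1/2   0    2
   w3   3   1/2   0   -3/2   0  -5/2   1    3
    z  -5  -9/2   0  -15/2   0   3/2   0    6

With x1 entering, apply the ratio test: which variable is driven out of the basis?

w3

Column x1 entries and ratios — w1: 10/5 = 2; x3: 0 ≤ 0, skip; w3: 3/3 = 1.
Smallest ratio is 1 in the row of w3, so w3 leaves.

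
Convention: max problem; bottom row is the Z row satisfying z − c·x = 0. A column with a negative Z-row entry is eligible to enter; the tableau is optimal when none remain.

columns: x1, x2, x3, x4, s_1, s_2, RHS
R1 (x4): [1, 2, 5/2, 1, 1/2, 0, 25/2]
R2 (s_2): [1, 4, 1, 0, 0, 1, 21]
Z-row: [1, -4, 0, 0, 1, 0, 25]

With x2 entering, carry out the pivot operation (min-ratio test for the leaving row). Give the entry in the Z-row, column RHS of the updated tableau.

46

Ratio test on column x2 — row 1: (25/2)/2 = 25/4; row 2: 21/4 = 21/4. Minimum is 21/4 at row 2 (s_2 leaves); pivot element 4.
Divide row 2 by 4; eliminate column x2 from the other rows.
Z-row update in column RHS: 25 − (-4)·(21/4) = 46.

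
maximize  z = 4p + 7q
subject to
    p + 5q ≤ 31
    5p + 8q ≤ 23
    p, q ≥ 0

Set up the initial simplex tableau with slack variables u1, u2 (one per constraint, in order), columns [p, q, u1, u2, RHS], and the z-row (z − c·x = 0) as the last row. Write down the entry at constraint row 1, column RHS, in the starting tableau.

31

The RHS of constraint 1 is b_1 = 31.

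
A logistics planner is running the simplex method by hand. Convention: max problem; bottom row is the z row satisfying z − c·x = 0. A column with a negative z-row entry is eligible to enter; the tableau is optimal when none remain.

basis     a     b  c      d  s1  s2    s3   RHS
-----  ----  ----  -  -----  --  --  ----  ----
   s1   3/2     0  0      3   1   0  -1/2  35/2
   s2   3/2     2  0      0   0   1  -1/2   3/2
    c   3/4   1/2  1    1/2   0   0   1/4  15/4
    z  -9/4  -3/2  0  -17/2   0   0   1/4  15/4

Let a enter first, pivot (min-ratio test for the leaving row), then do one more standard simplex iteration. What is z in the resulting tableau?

Ratio test on column a — row 1: (35/2)/(3/2) = 35/3; row 2: (3/2)/(3/2) = 1; row 3: (15/4)/(3/4) = 5. Minimum is 1 at row 2 (s2 leaves); pivot element 3/2.
Pivot on row 2; the z-row RHS becomes 15/4 − (-9/4)·1 = 6.
Next entering variable (most negative z-row entry -17/2): d.
Ratio test on column d — row 1: 16/3 = 16/3; row 2: entry 0 ≤ 0; row 3: 3/(1/2) = 6. Minimum is 16/3 at row 1 (s1 leaves); pivot element 3.
After the second pivot the z-row RHS is 6 − (-17/2)·(16/3) = 154/3.

154/3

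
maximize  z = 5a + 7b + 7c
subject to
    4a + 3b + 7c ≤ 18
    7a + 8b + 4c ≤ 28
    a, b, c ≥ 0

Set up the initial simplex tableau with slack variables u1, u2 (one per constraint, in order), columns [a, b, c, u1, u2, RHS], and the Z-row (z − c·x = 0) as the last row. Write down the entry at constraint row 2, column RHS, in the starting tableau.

The RHS of constraint 2 is b_2 = 28.

28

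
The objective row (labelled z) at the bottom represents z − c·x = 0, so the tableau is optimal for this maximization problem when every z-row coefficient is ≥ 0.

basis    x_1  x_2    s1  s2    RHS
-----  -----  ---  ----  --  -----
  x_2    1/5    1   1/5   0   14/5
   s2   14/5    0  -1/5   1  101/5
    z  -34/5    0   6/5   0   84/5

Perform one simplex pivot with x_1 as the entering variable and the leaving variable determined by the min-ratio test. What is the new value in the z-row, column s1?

5/7

Ratio test on column x_1 — row 1: (14/5)/(1/5) = 14; row 2: (101/5)/(14/5) = 101/14. Minimum is 101/14 at row 2 (s2 leaves); pivot element 14/5.
Divide row 2 by 14/5; eliminate column x_1 from the other rows.
z-row update in column s1: 6/5 − (-34/5)·(-1/14) = 5/7.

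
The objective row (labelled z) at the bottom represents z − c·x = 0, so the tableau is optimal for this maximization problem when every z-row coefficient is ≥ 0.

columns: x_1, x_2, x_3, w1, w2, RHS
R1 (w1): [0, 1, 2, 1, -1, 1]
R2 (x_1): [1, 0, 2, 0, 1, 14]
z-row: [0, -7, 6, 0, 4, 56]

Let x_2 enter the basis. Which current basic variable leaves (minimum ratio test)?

w1

Column x_2 entries and ratios — w1: 1/1 = 1; x_1: 0 ≤ 0, skip.
Smallest ratio is 1 in the row of w1, so w1 leaves.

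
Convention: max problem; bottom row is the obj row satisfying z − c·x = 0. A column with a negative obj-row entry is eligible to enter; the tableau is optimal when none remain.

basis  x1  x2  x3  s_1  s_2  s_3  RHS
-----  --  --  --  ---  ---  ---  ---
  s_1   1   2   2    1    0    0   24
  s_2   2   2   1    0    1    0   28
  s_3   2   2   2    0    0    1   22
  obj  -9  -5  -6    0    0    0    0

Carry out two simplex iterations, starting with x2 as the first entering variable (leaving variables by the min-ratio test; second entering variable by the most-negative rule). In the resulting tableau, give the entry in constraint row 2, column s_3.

-1

Ratio test on column x2 — row 1: 24/2 = 12; row 2: 28/2 = 14; row 3: 22/2 = 11. Minimum is 11 at row 3 (s_3 leaves); pivot element 2.
Divide row 3 by 2; eliminate column x2 from the other rows.
Second iteration: most negative obj-row entry is -4 in column x1, so x1 enters.
Ratio test on column x1 — row 1: entry -1 ≤ 0; row 2: entry 0 ≤ 0; row 3: 11/1 = 11. Minimum is 11 at row 3 (x2 leaves); pivot element 1.
Divide row 3 by 1; eliminate column x1 from the other rows.
After both pivots, the entry at constraint row 2, column s_3 is -1.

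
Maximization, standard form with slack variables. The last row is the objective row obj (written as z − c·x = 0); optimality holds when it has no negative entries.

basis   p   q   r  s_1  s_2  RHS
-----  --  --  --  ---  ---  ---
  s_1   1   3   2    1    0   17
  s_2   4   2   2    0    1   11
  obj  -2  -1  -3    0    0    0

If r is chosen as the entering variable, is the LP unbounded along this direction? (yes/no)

Column r has positive entries in row(s) 1, 2, so the ratio test bounds it — not unbounded.

no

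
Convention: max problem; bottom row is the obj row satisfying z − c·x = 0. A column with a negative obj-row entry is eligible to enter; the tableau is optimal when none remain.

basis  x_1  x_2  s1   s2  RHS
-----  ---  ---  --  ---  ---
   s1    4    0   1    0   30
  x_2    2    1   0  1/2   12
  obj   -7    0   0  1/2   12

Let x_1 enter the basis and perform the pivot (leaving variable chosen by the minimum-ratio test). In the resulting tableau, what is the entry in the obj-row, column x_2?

7/2

Ratio test on column x_1 — row 1: 30/4 = 15/2; row 2: 12/2 = 6. Minimum is 6 at row 2 (x_2 leaves); pivot element 2.
Divide row 2 by 2; eliminate column x_1 from the other rows.
obj-row update in column x_2: 0 − (-7)·(1/2) = 7/2.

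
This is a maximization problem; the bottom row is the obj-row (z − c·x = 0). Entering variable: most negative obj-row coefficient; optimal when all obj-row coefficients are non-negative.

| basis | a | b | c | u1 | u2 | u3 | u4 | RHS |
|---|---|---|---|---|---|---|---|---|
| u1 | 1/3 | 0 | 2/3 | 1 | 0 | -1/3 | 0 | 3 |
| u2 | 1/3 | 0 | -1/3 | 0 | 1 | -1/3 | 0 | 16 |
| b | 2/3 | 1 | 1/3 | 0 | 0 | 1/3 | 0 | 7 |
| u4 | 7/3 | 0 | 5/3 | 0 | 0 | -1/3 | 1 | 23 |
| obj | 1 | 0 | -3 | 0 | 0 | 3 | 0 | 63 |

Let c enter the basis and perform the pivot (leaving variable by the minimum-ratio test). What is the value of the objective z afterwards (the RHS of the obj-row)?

153/2

Ratio test on column c — row 1: 3/(2/3) = 9/2; row 2: entry -1/3 ≤ 0; row 3: 7/(1/3) = 21; row 4: 23/(5/3) = 69/5. Minimum is 9/2 at row 1 (u1 leaves); pivot element 2/3.
Pivot on row 1; the obj-row RHS becomes 63 − (-3)·(9/2) = 153/2.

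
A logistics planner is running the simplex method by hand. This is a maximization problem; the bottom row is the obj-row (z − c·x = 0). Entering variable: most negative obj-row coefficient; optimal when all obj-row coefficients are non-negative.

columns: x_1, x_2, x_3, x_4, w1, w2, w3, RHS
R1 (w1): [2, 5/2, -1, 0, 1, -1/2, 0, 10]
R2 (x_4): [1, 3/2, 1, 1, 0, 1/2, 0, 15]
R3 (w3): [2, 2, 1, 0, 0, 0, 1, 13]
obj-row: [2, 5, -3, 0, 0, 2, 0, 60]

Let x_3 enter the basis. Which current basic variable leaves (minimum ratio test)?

w3

Column x_3 entries and ratios — w1: -1 ≤ 0, skip; x_4: 15/1 = 15; w3: 13/1 = 13.
Smallest ratio is 13 in the row of w3, so w3 leaves.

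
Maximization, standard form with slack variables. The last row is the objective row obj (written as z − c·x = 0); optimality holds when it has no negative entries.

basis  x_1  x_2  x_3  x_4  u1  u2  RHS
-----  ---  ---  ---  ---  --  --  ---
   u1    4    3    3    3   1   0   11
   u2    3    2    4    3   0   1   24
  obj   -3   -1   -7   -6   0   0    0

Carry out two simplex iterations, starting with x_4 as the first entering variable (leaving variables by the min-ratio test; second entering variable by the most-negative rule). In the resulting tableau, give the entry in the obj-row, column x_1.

19/3

Ratio test on column x_4 — row 1: 11/3 = 11/3; row 2: 24/3 = 8. Minimum is 11/3 at row 1 (u1 leaves); pivot element 3.
Divide row 1 by 3; eliminate column x_4 from the other rows.
Second iteration: most negative obj-row entry is -1 in column x_3, so x_3 enters.
Ratio test on column x_3 — row 1: (11/3)/1 = 11/3; row 2: 13/1 = 13. Minimum is 11/3 at row 1 (x_4 leaves); pivot element 1.
Divide row 1 by 1; eliminate column x_3 from the other rows.
After both pivots, the entry at the obj-row, column x_1 is 19/3.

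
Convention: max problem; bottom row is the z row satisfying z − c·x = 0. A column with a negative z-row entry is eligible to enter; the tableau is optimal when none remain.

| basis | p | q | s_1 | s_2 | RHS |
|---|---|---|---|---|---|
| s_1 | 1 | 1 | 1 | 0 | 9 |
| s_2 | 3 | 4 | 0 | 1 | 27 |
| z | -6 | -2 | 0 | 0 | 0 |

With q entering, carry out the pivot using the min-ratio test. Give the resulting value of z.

Ratio test on column q — row 1: 9/1 = 9; row 2: 27/4 = 27/4. Minimum is 27/4 at row 2 (s_2 leaves); pivot element 4.
Pivot on row 2; the z-row RHS becomes 0 − (-2)·(27/4) = 27/2.

27/2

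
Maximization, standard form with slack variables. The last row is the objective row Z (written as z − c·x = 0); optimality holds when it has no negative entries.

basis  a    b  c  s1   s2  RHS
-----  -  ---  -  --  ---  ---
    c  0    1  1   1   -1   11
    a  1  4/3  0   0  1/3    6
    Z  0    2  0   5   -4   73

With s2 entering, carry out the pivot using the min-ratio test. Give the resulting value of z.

Ratio test on column s2 — row 1: entry -1 ≤ 0; row 2: 6/(1/3) = 18. Minimum is 18 at row 2 (a leaves); pivot element 1/3.
Pivot on row 2; the Z-row RHS becomes 73 − (-4)·18 = 145.

145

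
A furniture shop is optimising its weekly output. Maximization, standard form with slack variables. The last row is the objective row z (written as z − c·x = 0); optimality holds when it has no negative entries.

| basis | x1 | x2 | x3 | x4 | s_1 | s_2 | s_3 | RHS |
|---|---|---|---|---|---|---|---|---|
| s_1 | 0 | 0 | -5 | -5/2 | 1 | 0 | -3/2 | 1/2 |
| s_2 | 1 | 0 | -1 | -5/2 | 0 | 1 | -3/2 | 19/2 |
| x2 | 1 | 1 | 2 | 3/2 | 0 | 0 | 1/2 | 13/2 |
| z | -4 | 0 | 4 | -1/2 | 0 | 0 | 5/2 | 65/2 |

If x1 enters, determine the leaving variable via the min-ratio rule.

Column x1 entries and ratios — s_1: 0 ≤ 0, skip; s_2: (19/2)/1 = 19/2; x2: (13/2)/1 = 13/2.
Smallest ratio is 13/2 in the row of x2, so x2 leaves.

x2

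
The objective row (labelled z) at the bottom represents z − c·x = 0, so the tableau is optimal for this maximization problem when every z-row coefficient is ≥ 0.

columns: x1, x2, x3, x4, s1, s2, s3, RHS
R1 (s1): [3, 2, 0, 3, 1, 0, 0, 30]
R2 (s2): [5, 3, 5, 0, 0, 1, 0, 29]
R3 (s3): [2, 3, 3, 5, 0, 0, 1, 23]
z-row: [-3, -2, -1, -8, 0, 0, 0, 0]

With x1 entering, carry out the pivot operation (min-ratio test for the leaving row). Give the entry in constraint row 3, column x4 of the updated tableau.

5

Ratio test on column x1 — row 1: 30/3 = 10; row 2: 29/5 = 29/5; row 3: 23/2 = 23/2. Minimum is 29/5 at row 2 (s2 leaves); pivot element 5.
Divide row 2 by 5; eliminate column x1 from the other rows.
Row 3 update in column x4: 5 − 2·0 = 5.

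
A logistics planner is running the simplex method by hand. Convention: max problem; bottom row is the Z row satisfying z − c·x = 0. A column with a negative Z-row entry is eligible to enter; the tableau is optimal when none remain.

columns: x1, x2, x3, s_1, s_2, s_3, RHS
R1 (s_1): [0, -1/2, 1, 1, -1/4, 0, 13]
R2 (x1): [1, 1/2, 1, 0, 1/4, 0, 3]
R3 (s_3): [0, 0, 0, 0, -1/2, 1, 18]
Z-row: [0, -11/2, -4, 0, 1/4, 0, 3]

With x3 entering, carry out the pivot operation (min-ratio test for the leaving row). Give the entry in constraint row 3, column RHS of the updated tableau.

Ratio test on column x3 — row 1: 13/1 = 13; row 2: 3/1 = 3; row 3: entry 0 ≤ 0. Minimum is 3 at row 2 (x1 leaves); pivot element 1.
Divide row 2 by 1; eliminate column x3 from the other rows.
Row 3 update in column RHS: 18 − 0·3 = 18.

18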